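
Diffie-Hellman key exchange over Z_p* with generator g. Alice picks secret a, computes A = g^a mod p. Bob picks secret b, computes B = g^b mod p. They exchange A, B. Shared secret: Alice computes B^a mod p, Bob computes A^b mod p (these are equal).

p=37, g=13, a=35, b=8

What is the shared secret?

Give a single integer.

A = 13^35 mod 37  (bits of 35 = 100011)
  bit 0 = 1: r = r^2 * 13 mod 37 = 1^2 * 13 = 1*13 = 13
  bit 1 = 0: r = r^2 mod 37 = 13^2 = 21
  bit 2 = 0: r = r^2 mod 37 = 21^2 = 34
  bit 3 = 0: r = r^2 mod 37 = 34^2 = 9
  bit 4 = 1: r = r^2 * 13 mod 37 = 9^2 * 13 = 7*13 = 17
  bit 5 = 1: r = r^2 * 13 mod 37 = 17^2 * 13 = 30*13 = 20
  -> A = 20
B = 13^8 mod 37  (bits of 8 = 1000)
  bit 0 = 1: r = r^2 * 13 mod 37 = 1^2 * 13 = 1*13 = 13
  bit 1 = 0: r = r^2 mod 37 = 13^2 = 21
  bit 2 = 0: r = r^2 mod 37 = 21^2 = 34
  bit 3 = 0: r = r^2 mod 37 = 34^2 = 9
  -> B = 9
s = B^a = 9^35 mod 37  (bits of 35 = 100011)
  bit 0 = 1: r = r^2 * 9 mod 37 = 1^2 * 9 = 1*9 = 9
  bit 1 = 0: r = r^2 mod 37 = 9^2 = 7
  bit 2 = 0: r = r^2 mod 37 = 7^2 = 12
  bit 3 = 0: r = r^2 mod 37 = 12^2 = 33
  bit 4 = 1: r = r^2 * 9 mod 37 = 33^2 * 9 = 16*9 = 33
  bit 5 = 1: r = r^2 * 9 mod 37 = 33^2 * 9 = 16*9 = 33
  -> s = B^a = 33

Answer: 33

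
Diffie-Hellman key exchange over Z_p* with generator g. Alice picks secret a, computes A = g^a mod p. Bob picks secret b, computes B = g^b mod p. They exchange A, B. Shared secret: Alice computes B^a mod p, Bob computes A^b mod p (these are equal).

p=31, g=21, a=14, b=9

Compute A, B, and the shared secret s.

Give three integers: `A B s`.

Answer: 28 15 2

Derivation:
A = 21^14 mod 31  (bits of 14 = 1110)
  bit 0 = 1: r = r^2 * 21 mod 31 = 1^2 * 21 = 1*21 = 21
  bit 1 = 1: r = r^2 * 21 mod 31 = 21^2 * 21 = 7*21 = 23
  bit 2 = 1: r = r^2 * 21 mod 31 = 23^2 * 21 = 2*21 = 11
  bit 3 = 0: r = r^2 mod 31 = 11^2 = 28
  -> A = 28
B = 21^9 mod 31  (bits of 9 = 1001)
  bit 0 = 1: r = r^2 * 21 mod 31 = 1^2 * 21 = 1*21 = 21
  bit 1 = 0: r = r^2 mod 31 = 21^2 = 7
  bit 2 = 0: r = r^2 mod 31 = 7^2 = 18
  bit 3 = 1: r = r^2 * 21 mod 31 = 18^2 * 21 = 14*21 = 15
  -> B = 15
s = B^a = 15^14 mod 31  (bits of 14 = 1110)
  bit 0 = 1: r = r^2 * 15 mod 31 = 1^2 * 15 = 1*15 = 15
  bit 1 = 1: r = r^2 * 15 mod 31 = 15^2 * 15 = 8*15 = 27
  bit 2 = 1: r = r^2 * 15 mod 31 = 27^2 * 15 = 16*15 = 23
  bit 3 = 0: r = r^2 mod 31 = 23^2 = 2
  -> s = B^a = 2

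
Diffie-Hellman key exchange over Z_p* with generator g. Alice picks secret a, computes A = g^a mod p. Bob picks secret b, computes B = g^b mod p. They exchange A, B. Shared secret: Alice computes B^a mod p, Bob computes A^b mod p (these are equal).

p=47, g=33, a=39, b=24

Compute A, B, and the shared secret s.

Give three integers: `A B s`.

Answer: 45 14 2

Derivation:
A = 33^39 mod 47  (bits of 39 = 100111)
  bit 0 = 1: r = r^2 * 33 mod 47 = 1^2 * 33 = 1*33 = 33
  bit 1 = 0: r = r^2 mod 47 = 33^2 = 8
  bit 2 = 0: r = r^2 mod 47 = 8^2 = 17
  bit 3 = 1: r = r^2 * 33 mod 47 = 17^2 * 33 = 7*33 = 43
  bit 4 = 1: r = r^2 * 33 mod 47 = 43^2 * 33 = 16*33 = 11
  bit 5 = 1: r = r^2 * 33 mod 47 = 11^2 * 33 = 27*33 = 45
  -> A = 45
B = 33^24 mod 47  (bits of 24 = 11000)
  bit 0 = 1: r = r^2 * 33 mod 47 = 1^2 * 33 = 1*33 = 33
  bit 1 = 1: r = r^2 * 33 mod 47 = 33^2 * 33 = 8*33 = 29
  bit 2 = 0: r = r^2 mod 47 = 29^2 = 42
  bit 3 = 0: r = r^2 mod 47 = 42^2 = 25
  bit 4 = 0: r = r^2 mod 47 = 25^2 = 14
  -> B = 14
s = B^a = 14^39 mod 47  (bits of 39 = 100111)
  bit 0 = 1: r = r^2 * 14 mod 47 = 1^2 * 14 = 1*14 = 14
  bit 1 = 0: r = r^2 mod 47 = 14^2 = 8
  bit 2 = 0: r = r^2 mod 47 = 8^2 = 17
  bit 3 = 1: r = r^2 * 14 mod 47 = 17^2 * 14 = 7*14 = 4
  bit 4 = 1: r = r^2 * 14 mod 47 = 4^2 * 14 = 16*14 = 36
  bit 5 = 1: r = r^2 * 14 mod 47 = 36^2 * 14 = 27*14 = 2
  -> s = B^a = 2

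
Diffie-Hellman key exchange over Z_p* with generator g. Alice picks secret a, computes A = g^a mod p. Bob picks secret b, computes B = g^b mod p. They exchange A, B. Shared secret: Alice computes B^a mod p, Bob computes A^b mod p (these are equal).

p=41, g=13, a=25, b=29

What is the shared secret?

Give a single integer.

A = 13^25 mod 41  (bits of 25 = 11001)
  bit 0 = 1: r = r^2 * 13 mod 41 = 1^2 * 13 = 1*13 = 13
  bit 1 = 1: r = r^2 * 13 mod 41 = 13^2 * 13 = 5*13 = 24
  bit 2 = 0: r = r^2 mod 41 = 24^2 = 2
  bit 3 = 0: r = r^2 mod 41 = 2^2 = 4
  bit 4 = 1: r = r^2 * 13 mod 41 = 4^2 * 13 = 16*13 = 3
  -> A = 3
B = 13^29 mod 41  (bits of 29 = 11101)
  bit 0 = 1: r = r^2 * 13 mod 41 = 1^2 * 13 = 1*13 = 13
  bit 1 = 1: r = r^2 * 13 mod 41 = 13^2 * 13 = 5*13 = 24
  bit 2 = 1: r = r^2 * 13 mod 41 = 24^2 * 13 = 2*13 = 26
  bit 3 = 0: r = r^2 mod 41 = 26^2 = 20
  bit 4 = 1: r = r^2 * 13 mod 41 = 20^2 * 13 = 31*13 = 34
  -> B = 34
s = B^a = 34^25 mod 41  (bits of 25 = 11001)
  bit 0 = 1: r = r^2 * 34 mod 41 = 1^2 * 34 = 1*34 = 34
  bit 1 = 1: r = r^2 * 34 mod 41 = 34^2 * 34 = 8*34 = 26
  bit 2 = 0: r = r^2 mod 41 = 26^2 = 20
  bit 3 = 0: r = r^2 mod 41 = 20^2 = 31
  bit 4 = 1: r = r^2 * 34 mod 41 = 31^2 * 34 = 18*34 = 38
  -> s = B^a = 38

Answer: 38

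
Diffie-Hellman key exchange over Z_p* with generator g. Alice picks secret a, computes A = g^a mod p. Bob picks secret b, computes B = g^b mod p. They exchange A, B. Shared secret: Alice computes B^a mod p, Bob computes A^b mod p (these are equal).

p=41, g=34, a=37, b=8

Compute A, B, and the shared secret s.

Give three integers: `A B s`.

A = 34^37 mod 41  (bits of 37 = 100101)
  bit 0 = 1: r = r^2 * 34 mod 41 = 1^2 * 34 = 1*34 = 34
  bit 1 = 0: r = r^2 mod 41 = 34^2 = 8
  bit 2 = 0: r = r^2 mod 41 = 8^2 = 23
  bit 3 = 1: r = r^2 * 34 mod 41 = 23^2 * 34 = 37*34 = 28
  bit 4 = 0: r = r^2 mod 41 = 28^2 = 5
  bit 5 = 1: r = r^2 * 34 mod 41 = 5^2 * 34 = 25*34 = 30
  -> A = 30
B = 34^8 mod 41  (bits of 8 = 1000)
  bit 0 = 1: r = r^2 * 34 mod 41 = 1^2 * 34 = 1*34 = 34
  bit 1 = 0: r = r^2 mod 41 = 34^2 = 8
  bit 2 = 0: r = r^2 mod 41 = 8^2 = 23
  bit 3 = 0: r = r^2 mod 41 = 23^2 = 37
  -> B = 37
s = B^a = 37^37 mod 41  (bits of 37 = 100101)
  bit 0 = 1: r = r^2 * 37 mod 41 = 1^2 * 37 = 1*37 = 37
  bit 1 = 0: r = r^2 mod 41 = 37^2 = 16
  bit 2 = 0: r = r^2 mod 41 = 16^2 = 10
  bit 3 = 1: r = r^2 * 37 mod 41 = 10^2 * 37 = 18*37 = 10
  bit 4 = 0: r = r^2 mod 41 = 10^2 = 18
  bit 5 = 1: r = r^2 * 37 mod 41 = 18^2 * 37 = 37*37 = 16
  -> s = B^a = 16

Answer: 30 37 16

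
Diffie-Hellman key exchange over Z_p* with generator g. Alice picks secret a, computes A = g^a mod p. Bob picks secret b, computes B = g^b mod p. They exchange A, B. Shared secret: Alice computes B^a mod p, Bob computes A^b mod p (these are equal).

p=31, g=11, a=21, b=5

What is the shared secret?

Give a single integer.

A = 11^21 mod 31  (bits of 21 = 10101)
  bit 0 = 1: r = r^2 * 11 mod 31 = 1^2 * 11 = 1*11 = 11
  bit 1 = 0: r = r^2 mod 31 = 11^2 = 28
  bit 2 = 1: r = r^2 * 11 mod 31 = 28^2 * 11 = 9*11 = 6
  bit 3 = 0: r = r^2 mod 31 = 6^2 = 5
  bit 4 = 1: r = r^2 * 11 mod 31 = 5^2 * 11 = 25*11 = 27
  -> A = 27
B = 11^5 mod 31  (bits of 5 = 101)
  bit 0 = 1: r = r^2 * 11 mod 31 = 1^2 * 11 = 1*11 = 11
  bit 1 = 0: r = r^2 mod 31 = 11^2 = 28
  bit 2 = 1: r = r^2 * 11 mod 31 = 28^2 * 11 = 9*11 = 6
  -> B = 6
s = B^a = 6^21 mod 31  (bits of 21 = 10101)
  bit 0 = 1: r = r^2 * 6 mod 31 = 1^2 * 6 = 1*6 = 6
  bit 1 = 0: r = r^2 mod 31 = 6^2 = 5
  bit 2 = 1: r = r^2 * 6 mod 31 = 5^2 * 6 = 25*6 = 26
  bit 3 = 0: r = r^2 mod 31 = 26^2 = 25
  bit 4 = 1: r = r^2 * 6 mod 31 = 25^2 * 6 = 5*6 = 30
  -> s = B^a = 30

Answer: 30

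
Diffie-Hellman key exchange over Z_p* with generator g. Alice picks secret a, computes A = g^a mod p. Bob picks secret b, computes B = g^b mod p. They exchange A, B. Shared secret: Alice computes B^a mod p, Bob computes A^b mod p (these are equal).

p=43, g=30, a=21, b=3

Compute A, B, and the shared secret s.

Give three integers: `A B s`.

Answer: 42 39 42

Derivation:
A = 30^21 mod 43  (bits of 21 = 10101)
  bit 0 = 1: r = r^2 * 30 mod 43 = 1^2 * 30 = 1*30 = 30
  bit 1 = 0: r = r^2 mod 43 = 30^2 = 40
  bit 2 = 1: r = r^2 * 30 mod 43 = 40^2 * 30 = 9*30 = 12
  bit 3 = 0: r = r^2 mod 43 = 12^2 = 15
  bit 4 = 1: r = r^2 * 30 mod 43 = 15^2 * 30 = 10*30 = 42
  -> A = 42
B = 30^3 mod 43  (bits of 3 = 11)
  bit 0 = 1: r = r^2 * 30 mod 43 = 1^2 * 30 = 1*30 = 30
  bit 1 = 1: r = r^2 * 30 mod 43 = 30^2 * 30 = 40*30 = 39
  -> B = 39
s = B^a = 39^21 mod 43  (bits of 21 = 10101)
  bit 0 = 1: r = r^2 * 39 mod 43 = 1^2 * 39 = 1*39 = 39
  bit 1 = 0: r = r^2 mod 43 = 39^2 = 16
  bit 2 = 1: r = r^2 * 39 mod 43 = 16^2 * 39 = 41*39 = 8
  bit 3 = 0: r = r^2 mod 43 = 8^2 = 21
  bit 4 = 1: r = r^2 * 39 mod 43 = 21^2 * 39 = 11*39 = 42
  -> s = B^a = 42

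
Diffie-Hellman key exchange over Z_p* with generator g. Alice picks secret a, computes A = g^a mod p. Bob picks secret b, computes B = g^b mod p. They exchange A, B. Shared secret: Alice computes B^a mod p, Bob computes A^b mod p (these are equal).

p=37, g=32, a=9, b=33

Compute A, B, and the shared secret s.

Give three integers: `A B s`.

Answer: 31 29 31

Derivation:
A = 32^9 mod 37  (bits of 9 = 1001)
  bit 0 = 1: r = r^2 * 32 mod 37 = 1^2 * 32 = 1*32 = 32
  bit 1 = 0: r = r^2 mod 37 = 32^2 = 25
  bit 2 = 0: r = r^2 mod 37 = 25^2 = 33
  bit 3 = 1: r = r^2 * 32 mod 37 = 33^2 * 32 = 16*32 = 31
  -> A = 31
B = 32^33 mod 37  (bits of 33 = 100001)
  bit 0 = 1: r = r^2 * 32 mod 37 = 1^2 * 32 = 1*32 = 32
  bit 1 = 0: r = r^2 mod 37 = 32^2 = 25
  bit 2 = 0: r = r^2 mod 37 = 25^2 = 33
  bit 3 = 0: r = r^2 mod 37 = 33^2 = 16
  bit 4 = 0: r = r^2 mod 37 = 16^2 = 34
  bit 5 = 1: r = r^2 * 32 mod 37 = 34^2 * 32 = 9*32 = 29
  -> B = 29
s = B^a = 29^9 mod 37  (bits of 9 = 1001)
  bit 0 = 1: r = r^2 * 29 mod 37 = 1^2 * 29 = 1*29 = 29
  bit 1 = 0: r = r^2 mod 37 = 29^2 = 27
  bit 2 = 0: r = r^2 mod 37 = 27^2 = 26
  bit 3 = 1: r = r^2 * 29 mod 37 = 26^2 * 29 = 10*29 = 31
  -> s = B^a = 31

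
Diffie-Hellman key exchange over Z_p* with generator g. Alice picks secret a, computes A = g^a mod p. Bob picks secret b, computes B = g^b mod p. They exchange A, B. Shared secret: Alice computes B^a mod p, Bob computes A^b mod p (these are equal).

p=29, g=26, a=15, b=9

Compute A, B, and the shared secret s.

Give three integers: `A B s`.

Answer: 3 8 21

Derivation:
A = 26^15 mod 29  (bits of 15 = 1111)
  bit 0 = 1: r = r^2 * 26 mod 29 = 1^2 * 26 = 1*26 = 26
  bit 1 = 1: r = r^2 * 26 mod 29 = 26^2 * 26 = 9*26 = 2
  bit 2 = 1: r = r^2 * 26 mod 29 = 2^2 * 26 = 4*26 = 17
  bit 3 = 1: r = r^2 * 26 mod 29 = 17^2 * 26 = 28*26 = 3
  -> A = 3
B = 26^9 mod 29  (bits of 9 = 1001)
  bit 0 = 1: r = r^2 * 26 mod 29 = 1^2 * 26 = 1*26 = 26
  bit 1 = 0: r = r^2 mod 29 = 26^2 = 9
  bit 2 = 0: r = r^2 mod 29 = 9^2 = 23
  bit 3 = 1: r = r^2 * 26 mod 29 = 23^2 * 26 = 7*26 = 8
  -> B = 8
s = B^a = 8^15 mod 29  (bits of 15 = 1111)
  bit 0 = 1: r = r^2 * 8 mod 29 = 1^2 * 8 = 1*8 = 8
  bit 1 = 1: r = r^2 * 8 mod 29 = 8^2 * 8 = 6*8 = 19
  bit 2 = 1: r = r^2 * 8 mod 29 = 19^2 * 8 = 13*8 = 17
  bit 3 = 1: r = r^2 * 8 mod 29 = 17^2 * 8 = 28*8 = 21
  -> s = B^a = 21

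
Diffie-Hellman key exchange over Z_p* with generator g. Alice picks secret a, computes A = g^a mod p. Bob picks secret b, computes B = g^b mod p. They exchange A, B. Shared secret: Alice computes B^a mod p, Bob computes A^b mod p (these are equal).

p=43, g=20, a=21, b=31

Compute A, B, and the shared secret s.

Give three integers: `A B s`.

A = 20^21 mod 43  (bits of 21 = 10101)
  bit 0 = 1: r = r^2 * 20 mod 43 = 1^2 * 20 = 1*20 = 20
  bit 1 = 0: r = r^2 mod 43 = 20^2 = 13
  bit 2 = 1: r = r^2 * 20 mod 43 = 13^2 * 20 = 40*20 = 26
  bit 3 = 0: r = r^2 mod 43 = 26^2 = 31
  bit 4 = 1: r = r^2 * 20 mod 43 = 31^2 * 20 = 15*20 = 42
  -> A = 42
B = 20^31 mod 43  (bits of 31 = 11111)
  bit 0 = 1: r = r^2 * 20 mod 43 = 1^2 * 20 = 1*20 = 20
  bit 1 = 1: r = r^2 * 20 mod 43 = 20^2 * 20 = 13*20 = 2
  bit 2 = 1: r = r^2 * 20 mod 43 = 2^2 * 20 = 4*20 = 37
  bit 3 = 1: r = r^2 * 20 mod 43 = 37^2 * 20 = 36*20 = 32
  bit 4 = 1: r = r^2 * 20 mod 43 = 32^2 * 20 = 35*20 = 12
  -> B = 12
s = B^a = 12^21 mod 43  (bits of 21 = 10101)
  bit 0 = 1: r = r^2 * 12 mod 43 = 1^2 * 12 = 1*12 = 12
  bit 1 = 0: r = r^2 mod 43 = 12^2 = 15
  bit 2 = 1: r = r^2 * 12 mod 43 = 15^2 * 12 = 10*12 = 34
  bit 3 = 0: r = r^2 mod 43 = 34^2 = 38
  bit 4 = 1: r = r^2 * 12 mod 43 = 38^2 * 12 = 25*12 = 42
  -> s = B^a = 42

Answer: 42 12 42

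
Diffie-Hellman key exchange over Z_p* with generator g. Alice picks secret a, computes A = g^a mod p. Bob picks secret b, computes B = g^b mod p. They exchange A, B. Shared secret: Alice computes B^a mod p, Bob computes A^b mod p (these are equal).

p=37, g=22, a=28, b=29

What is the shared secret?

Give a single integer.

Answer: 34

Derivation:
A = 22^28 mod 37  (bits of 28 = 11100)
  bit 0 = 1: r = r^2 * 22 mod 37 = 1^2 * 22 = 1*22 = 22
  bit 1 = 1: r = r^2 * 22 mod 37 = 22^2 * 22 = 3*22 = 29
  bit 2 = 1: r = r^2 * 22 mod 37 = 29^2 * 22 = 27*22 = 2
  bit 3 = 0: r = r^2 mod 37 = 2^2 = 4
  bit 4 = 0: r = r^2 mod 37 = 4^2 = 16
  -> A = 16
B = 22^29 mod 37  (bits of 29 = 11101)
  bit 0 = 1: r = r^2 * 22 mod 37 = 1^2 * 22 = 1*22 = 22
  bit 1 = 1: r = r^2 * 22 mod 37 = 22^2 * 22 = 3*22 = 29
  bit 2 = 1: r = r^2 * 22 mod 37 = 29^2 * 22 = 27*22 = 2
  bit 3 = 0: r = r^2 mod 37 = 2^2 = 4
  bit 4 = 1: r = r^2 * 22 mod 37 = 4^2 * 22 = 16*22 = 19
  -> B = 19
s = B^a = 19^28 mod 37  (bits of 28 = 11100)
  bit 0 = 1: r = r^2 * 19 mod 37 = 1^2 * 19 = 1*19 = 19
  bit 1 = 1: r = r^2 * 19 mod 37 = 19^2 * 19 = 28*19 = 14
  bit 2 = 1: r = r^2 * 19 mod 37 = 14^2 * 19 = 11*19 = 24
  bit 3 = 0: r = r^2 mod 37 = 24^2 = 21
  bit 4 = 0: r = r^2 mod 37 = 21^2 = 34
  -> s = B^a = 34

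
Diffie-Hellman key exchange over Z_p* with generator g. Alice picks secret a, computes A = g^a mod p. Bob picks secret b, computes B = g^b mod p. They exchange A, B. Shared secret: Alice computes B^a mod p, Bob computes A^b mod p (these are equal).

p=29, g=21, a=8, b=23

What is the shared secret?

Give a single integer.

Answer: 23

Derivation:
A = 21^8 mod 29  (bits of 8 = 1000)
  bit 0 = 1: r = r^2 * 21 mod 29 = 1^2 * 21 = 1*21 = 21
  bit 1 = 0: r = r^2 mod 29 = 21^2 = 6
  bit 2 = 0: r = r^2 mod 29 = 6^2 = 7
  bit 3 = 0: r = r^2 mod 29 = 7^2 = 20
  -> A = 20
B = 21^23 mod 29  (bits of 23 = 10111)
  bit 0 = 1: r = r^2 * 21 mod 29 = 1^2 * 21 = 1*21 = 21
  bit 1 = 0: r = r^2 mod 29 = 21^2 = 6
  bit 2 = 1: r = r^2 * 21 mod 29 = 6^2 * 21 = 7*21 = 2
  bit 3 = 1: r = r^2 * 21 mod 29 = 2^2 * 21 = 4*21 = 26
  bit 4 = 1: r = r^2 * 21 mod 29 = 26^2 * 21 = 9*21 = 15
  -> B = 15
s = B^a = 15^8 mod 29  (bits of 8 = 1000)
  bit 0 = 1: r = r^2 * 15 mod 29 = 1^2 * 15 = 1*15 = 15
  bit 1 = 0: r = r^2 mod 29 = 15^2 = 22
  bit 2 = 0: r = r^2 mod 29 = 22^2 = 20
  bit 3 = 0: r = r^2 mod 29 = 20^2 = 23
  -> s = B^a = 23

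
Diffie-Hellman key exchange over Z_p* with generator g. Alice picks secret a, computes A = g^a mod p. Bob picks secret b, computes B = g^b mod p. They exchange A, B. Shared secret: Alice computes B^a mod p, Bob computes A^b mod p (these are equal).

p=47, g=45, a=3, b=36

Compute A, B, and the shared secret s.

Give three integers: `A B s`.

A = 45^3 mod 47  (bits of 3 = 11)
  bit 0 = 1: r = r^2 * 45 mod 47 = 1^2 * 45 = 1*45 = 45
  bit 1 = 1: r = r^2 * 45 mod 47 = 45^2 * 45 = 4*45 = 39
  -> A = 39
B = 45^36 mod 47  (bits of 36 = 100100)
  bit 0 = 1: r = r^2 * 45 mod 47 = 1^2 * 45 = 1*45 = 45
  bit 1 = 0: r = r^2 mod 47 = 45^2 = 4
  bit 2 = 0: r = r^2 mod 47 = 4^2 = 16
  bit 3 = 1: r = r^2 * 45 mod 47 = 16^2 * 45 = 21*45 = 5
  bit 4 = 0: r = r^2 mod 47 = 5^2 = 25
  bit 5 = 0: r = r^2 mod 47 = 25^2 = 14
  -> B = 14
s = B^a = 14^3 mod 47  (bits of 3 = 11)
  bit 0 = 1: r = r^2 * 14 mod 47 = 1^2 * 14 = 1*14 = 14
  bit 1 = 1: r = r^2 * 14 mod 47 = 14^2 * 14 = 8*14 = 18
  -> s = B^a = 18

Answer: 39 14 18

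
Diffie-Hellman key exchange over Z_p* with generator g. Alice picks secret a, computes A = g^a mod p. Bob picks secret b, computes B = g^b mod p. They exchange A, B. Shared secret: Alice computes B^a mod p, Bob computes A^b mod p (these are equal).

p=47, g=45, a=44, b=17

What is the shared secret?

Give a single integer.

A = 45^44 mod 47  (bits of 44 = 101100)
  bit 0 = 1: r = r^2 * 45 mod 47 = 1^2 * 45 = 1*45 = 45
  bit 1 = 0: r = r^2 mod 47 = 45^2 = 4
  bit 2 = 1: r = r^2 * 45 mod 47 = 4^2 * 45 = 16*45 = 15
  bit 3 = 1: r = r^2 * 45 mod 47 = 15^2 * 45 = 37*45 = 20
  bit 4 = 0: r = r^2 mod 47 = 20^2 = 24
  bit 5 = 0: r = r^2 mod 47 = 24^2 = 12
  -> A = 12
B = 45^17 mod 47  (bits of 17 = 10001)
  bit 0 = 1: r = r^2 * 45 mod 47 = 1^2 * 45 = 1*45 = 45
  bit 1 = 0: r = r^2 mod 47 = 45^2 = 4
  bit 2 = 0: r = r^2 mod 47 = 4^2 = 16
  bit 3 = 0: r = r^2 mod 47 = 16^2 = 21
  bit 4 = 1: r = r^2 * 45 mod 47 = 21^2 * 45 = 18*45 = 11
  -> B = 11
s = B^a = 11^44 mod 47  (bits of 44 = 101100)
  bit 0 = 1: r = r^2 * 11 mod 47 = 1^2 * 11 = 1*11 = 11
  bit 1 = 0: r = r^2 mod 47 = 11^2 = 27
  bit 2 = 1: r = r^2 * 11 mod 47 = 27^2 * 11 = 24*11 = 29
  bit 3 = 1: r = r^2 * 11 mod 47 = 29^2 * 11 = 42*11 = 39
  bit 4 = 0: r = r^2 mod 47 = 39^2 = 17
  bit 5 = 0: r = r^2 mod 47 = 17^2 = 7
  -> s = B^a = 7

Answer: 7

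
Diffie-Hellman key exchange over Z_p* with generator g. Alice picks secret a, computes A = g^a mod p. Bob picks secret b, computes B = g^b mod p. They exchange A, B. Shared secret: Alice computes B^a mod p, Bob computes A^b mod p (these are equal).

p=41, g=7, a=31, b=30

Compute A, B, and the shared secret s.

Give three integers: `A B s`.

A = 7^31 mod 41  (bits of 31 = 11111)
  bit 0 = 1: r = r^2 * 7 mod 41 = 1^2 * 7 = 1*7 = 7
  bit 1 = 1: r = r^2 * 7 mod 41 = 7^2 * 7 = 8*7 = 15
  bit 2 = 1: r = r^2 * 7 mod 41 = 15^2 * 7 = 20*7 = 17
  bit 3 = 1: r = r^2 * 7 mod 41 = 17^2 * 7 = 2*7 = 14
  bit 4 = 1: r = r^2 * 7 mod 41 = 14^2 * 7 = 32*7 = 19
  -> A = 19
B = 7^30 mod 41  (bits of 30 = 11110)
  bit 0 = 1: r = r^2 * 7 mod 41 = 1^2 * 7 = 1*7 = 7
  bit 1 = 1: r = r^2 * 7 mod 41 = 7^2 * 7 = 8*7 = 15
  bit 2 = 1: r = r^2 * 7 mod 41 = 15^2 * 7 = 20*7 = 17
  bit 3 = 1: r = r^2 * 7 mod 41 = 17^2 * 7 = 2*7 = 14
  bit 4 = 0: r = r^2 mod 41 = 14^2 = 32
  -> B = 32
s = B^a = 32^31 mod 41  (bits of 31 = 11111)
  bit 0 = 1: r = r^2 * 32 mod 41 = 1^2 * 32 = 1*32 = 32
  bit 1 = 1: r = r^2 * 32 mod 41 = 32^2 * 32 = 40*32 = 9
  bit 2 = 1: r = r^2 * 32 mod 41 = 9^2 * 32 = 40*32 = 9
  bit 3 = 1: r = r^2 * 32 mod 41 = 9^2 * 32 = 40*32 = 9
  bit 4 = 1: r = r^2 * 32 mod 41 = 9^2 * 32 = 40*32 = 9
  -> s = B^a = 9

Answer: 19 32 9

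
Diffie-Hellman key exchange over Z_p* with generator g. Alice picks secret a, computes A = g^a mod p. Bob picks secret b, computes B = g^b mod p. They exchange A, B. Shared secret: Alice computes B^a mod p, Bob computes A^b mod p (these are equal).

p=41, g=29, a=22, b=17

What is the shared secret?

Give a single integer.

A = 29^22 mod 41  (bits of 22 = 10110)
  bit 0 = 1: r = r^2 * 29 mod 41 = 1^2 * 29 = 1*29 = 29
  bit 1 = 0: r = r^2 mod 41 = 29^2 = 21
  bit 2 = 1: r = r^2 * 29 mod 41 = 21^2 * 29 = 31*29 = 38
  bit 3 = 1: r = r^2 * 29 mod 41 = 38^2 * 29 = 9*29 = 15
  bit 4 = 0: r = r^2 mod 41 = 15^2 = 20
  -> A = 20
B = 29^17 mod 41  (bits of 17 = 10001)
  bit 0 = 1: r = r^2 * 29 mod 41 = 1^2 * 29 = 1*29 = 29
  bit 1 = 0: r = r^2 mod 41 = 29^2 = 21
  bit 2 = 0: r = r^2 mod 41 = 21^2 = 31
  bit 3 = 0: r = r^2 mod 41 = 31^2 = 18
  bit 4 = 1: r = r^2 * 29 mod 41 = 18^2 * 29 = 37*29 = 7
  -> B = 7
s = B^a = 7^22 mod 41  (bits of 22 = 10110)
  bit 0 = 1: r = r^2 * 7 mod 41 = 1^2 * 7 = 1*7 = 7
  bit 1 = 0: r = r^2 mod 41 = 7^2 = 8
  bit 2 = 1: r = r^2 * 7 mod 41 = 8^2 * 7 = 23*7 = 38
  bit 3 = 1: r = r^2 * 7 mod 41 = 38^2 * 7 = 9*7 = 22
  bit 4 = 0: r = r^2 mod 41 = 22^2 = 33
  -> s = B^a = 33

Answer: 33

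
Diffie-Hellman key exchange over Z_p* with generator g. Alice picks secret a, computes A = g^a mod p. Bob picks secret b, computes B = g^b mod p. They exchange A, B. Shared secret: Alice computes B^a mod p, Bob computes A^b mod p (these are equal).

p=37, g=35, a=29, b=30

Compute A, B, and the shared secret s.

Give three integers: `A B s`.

Answer: 13 11 27

Derivation:
A = 35^29 mod 37  (bits of 29 = 11101)
  bit 0 = 1: r = r^2 * 35 mod 37 = 1^2 * 35 = 1*35 = 35
  bit 1 = 1: r = r^2 * 35 mod 37 = 35^2 * 35 = 4*35 = 29
  bit 2 = 1: r = r^2 * 35 mod 37 = 29^2 * 35 = 27*35 = 20
  bit 3 = 0: r = r^2 mod 37 = 20^2 = 30
  bit 4 = 1: r = r^2 * 35 mod 37 = 30^2 * 35 = 12*35 = 13
  -> A = 13
B = 35^30 mod 37  (bits of 30 = 11110)
  bit 0 = 1: r = r^2 * 35 mod 37 = 1^2 * 35 = 1*35 = 35
  bit 1 = 1: r = r^2 * 35 mod 37 = 35^2 * 35 = 4*35 = 29
  bit 2 = 1: r = r^2 * 35 mod 37 = 29^2 * 35 = 27*35 = 20
  bit 3 = 1: r = r^2 * 35 mod 37 = 20^2 * 35 = 30*35 = 14
  bit 4 = 0: r = r^2 mod 37 = 14^2 = 11
  -> B = 11
s = B^a = 11^29 mod 37  (bits of 29 = 11101)
  bit 0 = 1: r = r^2 * 11 mod 37 = 1^2 * 11 = 1*11 = 11
  bit 1 = 1: r = r^2 * 11 mod 37 = 11^2 * 11 = 10*11 = 36
  bit 2 = 1: r = r^2 * 11 mod 37 = 36^2 * 11 = 1*11 = 11
  bit 3 = 0: r = r^2 mod 37 = 11^2 = 10
  bit 4 = 1: r = r^2 * 11 mod 37 = 10^2 * 11 = 26*11 = 27
  -> s = B^a = 27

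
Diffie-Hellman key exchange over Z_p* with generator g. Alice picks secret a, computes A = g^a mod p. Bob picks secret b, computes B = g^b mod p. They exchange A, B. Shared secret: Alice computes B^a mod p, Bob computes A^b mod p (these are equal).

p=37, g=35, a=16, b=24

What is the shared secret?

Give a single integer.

Answer: 10

Derivation:
A = 35^16 mod 37  (bits of 16 = 10000)
  bit 0 = 1: r = r^2 * 35 mod 37 = 1^2 * 35 = 1*35 = 35
  bit 1 = 0: r = r^2 mod 37 = 35^2 = 4
  bit 2 = 0: r = r^2 mod 37 = 4^2 = 16
  bit 3 = 0: r = r^2 mod 37 = 16^2 = 34
  bit 4 = 0: r = r^2 mod 37 = 34^2 = 9
  -> A = 9
B = 35^24 mod 37  (bits of 24 = 11000)
  bit 0 = 1: r = r^2 * 35 mod 37 = 1^2 * 35 = 1*35 = 35
  bit 1 = 1: r = r^2 * 35 mod 37 = 35^2 * 35 = 4*35 = 29
  bit 2 = 0: r = r^2 mod 37 = 29^2 = 27
  bit 3 = 0: r = r^2 mod 37 = 27^2 = 26
  bit 4 = 0: r = r^2 mod 37 = 26^2 = 10
  -> B = 10
s = B^a = 10^16 mod 37  (bits of 16 = 10000)
  bit 0 = 1: r = r^2 * 10 mod 37 = 1^2 * 10 = 1*10 = 10
  bit 1 = 0: r = r^2 mod 37 = 10^2 = 26
  bit 2 = 0: r = r^2 mod 37 = 26^2 = 10
  bit 3 = 0: r = r^2 mod 37 = 10^2 = 26
  bit 4 = 0: r = r^2 mod 37 = 26^2 = 10
  -> s = B^a = 10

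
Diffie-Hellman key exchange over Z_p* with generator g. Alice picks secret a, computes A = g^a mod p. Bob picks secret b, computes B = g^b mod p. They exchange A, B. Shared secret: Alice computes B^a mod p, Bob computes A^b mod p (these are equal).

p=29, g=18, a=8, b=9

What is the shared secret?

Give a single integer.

A = 18^8 mod 29  (bits of 8 = 1000)
  bit 0 = 1: r = r^2 * 18 mod 29 = 1^2 * 18 = 1*18 = 18
  bit 1 = 0: r = r^2 mod 29 = 18^2 = 5
  bit 2 = 0: r = r^2 mod 29 = 5^2 = 25
  bit 3 = 0: r = r^2 mod 29 = 25^2 = 16
  -> A = 16
B = 18^9 mod 29  (bits of 9 = 1001)
  bit 0 = 1: r = r^2 * 18 mod 29 = 1^2 * 18 = 1*18 = 18
  bit 1 = 0: r = r^2 mod 29 = 18^2 = 5
  bit 2 = 0: r = r^2 mod 29 = 5^2 = 25
  bit 3 = 1: r = r^2 * 18 mod 29 = 25^2 * 18 = 16*18 = 27
  -> B = 27
s = B^a = 27^8 mod 29  (bits of 8 = 1000)
  bit 0 = 1: r = r^2 * 27 mod 29 = 1^2 * 27 = 1*27 = 27
  bit 1 = 0: r = r^2 mod 29 = 27^2 = 4
  bit 2 = 0: r = r^2 mod 29 = 4^2 = 16
  bit 3 = 0: r = r^2 mod 29 = 16^2 = 24
  -> s = B^a = 24

Answer: 24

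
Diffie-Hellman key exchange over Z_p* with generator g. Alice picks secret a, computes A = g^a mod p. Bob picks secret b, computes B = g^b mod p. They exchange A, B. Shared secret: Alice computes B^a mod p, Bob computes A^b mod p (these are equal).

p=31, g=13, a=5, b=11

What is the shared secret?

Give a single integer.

Answer: 26

Derivation:
A = 13^5 mod 31  (bits of 5 = 101)
  bit 0 = 1: r = r^2 * 13 mod 31 = 1^2 * 13 = 1*13 = 13
  bit 1 = 0: r = r^2 mod 31 = 13^2 = 14
  bit 2 = 1: r = r^2 * 13 mod 31 = 14^2 * 13 = 10*13 = 6
  -> A = 6
B = 13^11 mod 31  (bits of 11 = 1011)
  bit 0 = 1: r = r^2 * 13 mod 31 = 1^2 * 13 = 1*13 = 13
  bit 1 = 0: r = r^2 mod 31 = 13^2 = 14
  bit 2 = 1: r = r^2 * 13 mod 31 = 14^2 * 13 = 10*13 = 6
  bit 3 = 1: r = r^2 * 13 mod 31 = 6^2 * 13 = 5*13 = 3
  -> B = 3
s = B^a = 3^5 mod 31  (bits of 5 = 101)
  bit 0 = 1: r = r^2 * 3 mod 31 = 1^2 * 3 = 1*3 = 3
  bit 1 = 0: r = r^2 mod 31 = 3^2 = 9
  bit 2 = 1: r = r^2 * 3 mod 31 = 9^2 * 3 = 19*3 = 26
  -> s = B^a = 26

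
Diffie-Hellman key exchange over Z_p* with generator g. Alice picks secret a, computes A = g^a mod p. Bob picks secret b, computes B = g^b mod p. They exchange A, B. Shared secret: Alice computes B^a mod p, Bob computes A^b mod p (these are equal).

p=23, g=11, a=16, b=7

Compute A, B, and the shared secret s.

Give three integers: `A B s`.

Answer: 18 7 6

Derivation:
A = 11^16 mod 23  (bits of 16 = 10000)
  bit 0 = 1: r = r^2 * 11 mod 23 = 1^2 * 11 = 1*11 = 11
  bit 1 = 0: r = r^2 mod 23 = 11^2 = 6
  bit 2 = 0: r = r^2 mod 23 = 6^2 = 13
  bit 3 = 0: r = r^2 mod 23 = 13^2 = 8
  bit 4 = 0: r = r^2 mod 23 = 8^2 = 18
  -> A = 18
B = 11^7 mod 23  (bits of 7 = 111)
  bit 0 = 1: r = r^2 * 11 mod 23 = 1^2 * 11 = 1*11 = 11
  bit 1 = 1: r = r^2 * 11 mod 23 = 11^2 * 11 = 6*11 = 20
  bit 2 = 1: r = r^2 * 11 mod 23 = 20^2 * 11 = 9*11 = 7
  -> B = 7
s = B^a = 7^16 mod 23  (bits of 16 = 10000)
  bit 0 = 1: r = r^2 * 7 mod 23 = 1^2 * 7 = 1*7 = 7
  bit 1 = 0: r = r^2 mod 23 = 7^2 = 3
  bit 2 = 0: r = r^2 mod 23 = 3^2 = 9
  bit 3 = 0: r = r^2 mod 23 = 9^2 = 12
  bit 4 = 0: r = r^2 mod 23 = 12^2 = 6
  -> s = B^a = 6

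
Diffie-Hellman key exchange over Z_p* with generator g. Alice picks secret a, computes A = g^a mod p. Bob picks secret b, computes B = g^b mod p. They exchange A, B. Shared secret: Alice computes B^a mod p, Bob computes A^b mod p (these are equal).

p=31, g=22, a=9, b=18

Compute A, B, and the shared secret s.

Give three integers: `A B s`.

Answer: 27 16 2

Derivation:
A = 22^9 mod 31  (bits of 9 = 1001)
  bit 0 = 1: r = r^2 * 22 mod 31 = 1^2 * 22 = 1*22 = 22
  bit 1 = 0: r = r^2 mod 31 = 22^2 = 19
  bit 2 = 0: r = r^2 mod 31 = 19^2 = 20
  bit 3 = 1: r = r^2 * 22 mod 31 = 20^2 * 22 = 28*22 = 27
  -> A = 27
B = 22^18 mod 31  (bits of 18 = 10010)
  bit 0 = 1: r = r^2 * 22 mod 31 = 1^2 * 22 = 1*22 = 22
  bit 1 = 0: r = r^2 mod 31 = 22^2 = 19
  bit 2 = 0: r = r^2 mod 31 = 19^2 = 20
  bit 3 = 1: r = r^2 * 22 mod 31 = 20^2 * 22 = 28*22 = 27
  bit 4 = 0: r = r^2 mod 31 = 27^2 = 16
  -> B = 16
s = B^a = 16^9 mod 31  (bits of 9 = 1001)
  bit 0 = 1: r = r^2 * 16 mod 31 = 1^2 * 16 = 1*16 = 16
  bit 1 = 0: r = r^2 mod 31 = 16^2 = 8
  bit 2 = 0: r = r^2 mod 31 = 8^2 = 2
  bit 3 = 1: r = r^2 * 16 mod 31 = 2^2 * 16 = 4*16 = 2
  -> s = B^a = 2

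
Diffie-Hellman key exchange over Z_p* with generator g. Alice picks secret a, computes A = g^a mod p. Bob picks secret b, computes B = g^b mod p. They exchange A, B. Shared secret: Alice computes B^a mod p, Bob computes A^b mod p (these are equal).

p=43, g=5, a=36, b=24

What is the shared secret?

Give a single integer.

A = 5^36 mod 43  (bits of 36 = 100100)
  bit 0 = 1: r = r^2 * 5 mod 43 = 1^2 * 5 = 1*5 = 5
  bit 1 = 0: r = r^2 mod 43 = 5^2 = 25
  bit 2 = 0: r = r^2 mod 43 = 25^2 = 23
  bit 3 = 1: r = r^2 * 5 mod 43 = 23^2 * 5 = 13*5 = 22
  bit 4 = 0: r = r^2 mod 43 = 22^2 = 11
  bit 5 = 0: r = r^2 mod 43 = 11^2 = 35
  -> A = 35
B = 5^24 mod 43  (bits of 24 = 11000)
  bit 0 = 1: r = r^2 * 5 mod 43 = 1^2 * 5 = 1*5 = 5
  bit 1 = 1: r = r^2 * 5 mod 43 = 5^2 * 5 = 25*5 = 39
  bit 2 = 0: r = r^2 mod 43 = 39^2 = 16
  bit 3 = 0: r = r^2 mod 43 = 16^2 = 41
  bit 4 = 0: r = r^2 mod 43 = 41^2 = 4
  -> B = 4
s = B^a = 4^36 mod 43  (bits of 36 = 100100)
  bit 0 = 1: r = r^2 * 4 mod 43 = 1^2 * 4 = 1*4 = 4
  bit 1 = 0: r = r^2 mod 43 = 4^2 = 16
  bit 2 = 0: r = r^2 mod 43 = 16^2 = 41
  bit 3 = 1: r = r^2 * 4 mod 43 = 41^2 * 4 = 4*4 = 16
  bit 4 = 0: r = r^2 mod 43 = 16^2 = 41
  bit 5 = 0: r = r^2 mod 43 = 41^2 = 4
  -> s = B^a = 4

Answer: 4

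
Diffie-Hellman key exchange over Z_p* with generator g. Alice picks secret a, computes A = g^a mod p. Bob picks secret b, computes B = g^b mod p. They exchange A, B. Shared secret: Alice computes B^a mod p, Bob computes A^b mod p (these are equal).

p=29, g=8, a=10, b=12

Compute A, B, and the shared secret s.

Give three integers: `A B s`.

Answer: 4 24 20

Derivation:
A = 8^10 mod 29  (bits of 10 = 1010)
  bit 0 = 1: r = r^2 * 8 mod 29 = 1^2 * 8 = 1*8 = 8
  bit 1 = 0: r = r^2 mod 29 = 8^2 = 6
  bit 2 = 1: r = r^2 * 8 mod 29 = 6^2 * 8 = 7*8 = 27
  bit 3 = 0: r = r^2 mod 29 = 27^2 = 4
  -> A = 4
B = 8^12 mod 29  (bits of 12 = 1100)
  bit 0 = 1: r = r^2 * 8 mod 29 = 1^2 * 8 = 1*8 = 8
  bit 1 = 1: r = r^2 * 8 mod 29 = 8^2 * 8 = 6*8 = 19
  bit 2 = 0: r = r^2 mod 29 = 19^2 = 13
  bit 3 = 0: r = r^2 mod 29 = 13^2 = 24
  -> B = 24
s = B^a = 24^10 mod 29  (bits of 10 = 1010)
  bit 0 = 1: r = r^2 * 24 mod 29 = 1^2 * 24 = 1*24 = 24
  bit 1 = 0: r = r^2 mod 29 = 24^2 = 25
  bit 2 = 1: r = r^2 * 24 mod 29 = 25^2 * 24 = 16*24 = 7
  bit 3 = 0: r = r^2 mod 29 = 7^2 = 20
  -> s = B^a = 20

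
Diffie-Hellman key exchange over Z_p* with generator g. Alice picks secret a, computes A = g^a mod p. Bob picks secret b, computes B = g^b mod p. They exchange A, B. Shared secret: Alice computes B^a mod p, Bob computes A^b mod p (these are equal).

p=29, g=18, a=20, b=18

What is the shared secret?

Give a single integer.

Answer: 7

Derivation:
A = 18^20 mod 29  (bits of 20 = 10100)
  bit 0 = 1: r = r^2 * 18 mod 29 = 1^2 * 18 = 1*18 = 18
  bit 1 = 0: r = r^2 mod 29 = 18^2 = 5
  bit 2 = 1: r = r^2 * 18 mod 29 = 5^2 * 18 = 25*18 = 15
  bit 3 = 0: r = r^2 mod 29 = 15^2 = 22
  bit 4 = 0: r = r^2 mod 29 = 22^2 = 20
  -> A = 20
B = 18^18 mod 29  (bits of 18 = 10010)
  bit 0 = 1: r = r^2 * 18 mod 29 = 1^2 * 18 = 1*18 = 18
  bit 1 = 0: r = r^2 mod 29 = 18^2 = 5
  bit 2 = 0: r = r^2 mod 29 = 5^2 = 25
  bit 3 = 1: r = r^2 * 18 mod 29 = 25^2 * 18 = 16*18 = 27
  bit 4 = 0: r = r^2 mod 29 = 27^2 = 4
  -> B = 4
s = B^a = 4^20 mod 29  (bits of 20 = 10100)
  bit 0 = 1: r = r^2 * 4 mod 29 = 1^2 * 4 = 1*4 = 4
  bit 1 = 0: r = r^2 mod 29 = 4^2 = 16
  bit 2 = 1: r = r^2 * 4 mod 29 = 16^2 * 4 = 24*4 = 9
  bit 3 = 0: r = r^2 mod 29 = 9^2 = 23
  bit 4 = 0: r = r^2 mod 29 = 23^2 = 7
  -> s = B^a = 7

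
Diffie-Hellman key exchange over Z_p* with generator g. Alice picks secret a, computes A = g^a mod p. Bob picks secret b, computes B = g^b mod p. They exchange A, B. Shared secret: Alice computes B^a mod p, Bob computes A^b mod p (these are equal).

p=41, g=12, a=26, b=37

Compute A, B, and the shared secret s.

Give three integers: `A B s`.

Answer: 5 7 21

Derivation:
A = 12^26 mod 41  (bits of 26 = 11010)
  bit 0 = 1: r = r^2 * 12 mod 41 = 1^2 * 12 = 1*12 = 12
  bit 1 = 1: r = r^2 * 12 mod 41 = 12^2 * 12 = 21*12 = 6
  bit 2 = 0: r = r^2 mod 41 = 6^2 = 36
  bit 3 = 1: r = r^2 * 12 mod 41 = 36^2 * 12 = 25*12 = 13
  bit 4 = 0: r = r^2 mod 41 = 13^2 = 5
  -> A = 5
B = 12^37 mod 41  (bits of 37 = 100101)
  bit 0 = 1: r = r^2 * 12 mod 41 = 1^2 * 12 = 1*12 = 12
  bit 1 = 0: r = r^2 mod 41 = 12^2 = 21
  bit 2 = 0: r = r^2 mod 41 = 21^2 = 31
  bit 3 = 1: r = r^2 * 12 mod 41 = 31^2 * 12 = 18*12 = 11
  bit 4 = 0: r = r^2 mod 41 = 11^2 = 39
  bit 5 = 1: r = r^2 * 12 mod 41 = 39^2 * 12 = 4*12 = 7
  -> B = 7
s = B^a = 7^26 mod 41  (bits of 26 = 11010)
  bit 0 = 1: r = r^2 * 7 mod 41 = 1^2 * 7 = 1*7 = 7
  bit 1 = 1: r = r^2 * 7 mod 41 = 7^2 * 7 = 8*7 = 15
  bit 2 = 0: r = r^2 mod 41 = 15^2 = 20
  bit 3 = 1: r = r^2 * 7 mod 41 = 20^2 * 7 = 31*7 = 12
  bit 4 = 0: r = r^2 mod 41 = 12^2 = 21
  -> s = B^a = 21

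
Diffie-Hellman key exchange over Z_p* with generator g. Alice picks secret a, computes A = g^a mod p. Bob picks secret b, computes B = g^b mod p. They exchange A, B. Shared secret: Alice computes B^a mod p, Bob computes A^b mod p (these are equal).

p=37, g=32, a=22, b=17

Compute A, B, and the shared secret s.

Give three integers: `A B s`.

Answer: 4 15 28

Derivation:
A = 32^22 mod 37  (bits of 22 = 10110)
  bit 0 = 1: r = r^2 * 32 mod 37 = 1^2 * 32 = 1*32 = 32
  bit 1 = 0: r = r^2 mod 37 = 32^2 = 25
  bit 2 = 1: r = r^2 * 32 mod 37 = 25^2 * 32 = 33*32 = 20
  bit 3 = 1: r = r^2 * 32 mod 37 = 20^2 * 32 = 30*32 = 35
  bit 4 = 0: r = r^2 mod 37 = 35^2 = 4
  -> A = 4
B = 32^17 mod 37  (bits of 17 = 10001)
  bit 0 = 1: r = r^2 * 32 mod 37 = 1^2 * 32 = 1*32 = 32
  bit 1 = 0: r = r^2 mod 37 = 32^2 = 25
  bit 2 = 0: r = r^2 mod 37 = 25^2 = 33
  bit 3 = 0: r = r^2 mod 37 = 33^2 = 16
  bit 4 = 1: r = r^2 * 32 mod 37 = 16^2 * 32 = 34*32 = 15
  -> B = 15
s = B^a = 15^22 mod 37  (bits of 22 = 10110)
  bit 0 = 1: r = r^2 * 15 mod 37 = 1^2 * 15 = 1*15 = 15
  bit 1 = 0: r = r^2 mod 37 = 15^2 = 3
  bit 2 = 1: r = r^2 * 15 mod 37 = 3^2 * 15 = 9*15 = 24
  bit 3 = 1: r = r^2 * 15 mod 37 = 24^2 * 15 = 21*15 = 19
  bit 4 = 0: r = r^2 mod 37 = 19^2 = 28
  -> s = B^a = 28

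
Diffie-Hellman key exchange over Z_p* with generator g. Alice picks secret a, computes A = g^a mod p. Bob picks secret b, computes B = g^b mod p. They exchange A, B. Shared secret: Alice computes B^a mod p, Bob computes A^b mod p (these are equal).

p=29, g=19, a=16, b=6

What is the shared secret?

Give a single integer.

A = 19^16 mod 29  (bits of 16 = 10000)
  bit 0 = 1: r = r^2 * 19 mod 29 = 1^2 * 19 = 1*19 = 19
  bit 1 = 0: r = r^2 mod 29 = 19^2 = 13
  bit 2 = 0: r = r^2 mod 29 = 13^2 = 24
  bit 3 = 0: r = r^2 mod 29 = 24^2 = 25
  bit 4 = 0: r = r^2 mod 29 = 25^2 = 16
  -> A = 16
B = 19^6 mod 29  (bits of 6 = 110)
  bit 0 = 1: r = r^2 * 19 mod 29 = 1^2 * 19 = 1*19 = 19
  bit 1 = 1: r = r^2 * 19 mod 29 = 19^2 * 19 = 13*19 = 15
  bit 2 = 0: r = r^2 mod 29 = 15^2 = 22
  -> B = 22
s = B^a = 22^16 mod 29  (bits of 16 = 10000)
  bit 0 = 1: r = r^2 * 22 mod 29 = 1^2 * 22 = 1*22 = 22
  bit 1 = 0: r = r^2 mod 29 = 22^2 = 20
  bit 2 = 0: r = r^2 mod 29 = 20^2 = 23
  bit 3 = 0: r = r^2 mod 29 = 23^2 = 7
  bit 4 = 0: r = r^2 mod 29 = 7^2 = 20
  -> s = B^a = 20

Answer: 20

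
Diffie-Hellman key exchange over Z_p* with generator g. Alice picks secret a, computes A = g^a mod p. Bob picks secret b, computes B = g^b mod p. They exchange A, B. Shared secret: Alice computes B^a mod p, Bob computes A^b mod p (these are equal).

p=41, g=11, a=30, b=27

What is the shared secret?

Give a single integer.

A = 11^30 mod 41  (bits of 30 = 11110)
  bit 0 = 1: r = r^2 * 11 mod 41 = 1^2 * 11 = 1*11 = 11
  bit 1 = 1: r = r^2 * 11 mod 41 = 11^2 * 11 = 39*11 = 19
  bit 2 = 1: r = r^2 * 11 mod 41 = 19^2 * 11 = 33*11 = 35
  bit 3 = 1: r = r^2 * 11 mod 41 = 35^2 * 11 = 36*11 = 27
  bit 4 = 0: r = r^2 mod 41 = 27^2 = 32
  -> A = 32
B = 11^27 mod 41  (bits of 27 = 11011)
  bit 0 = 1: r = r^2 * 11 mod 41 = 1^2 * 11 = 1*11 = 11
  bit 1 = 1: r = r^2 * 11 mod 41 = 11^2 * 11 = 39*11 = 19
  bit 2 = 0: r = r^2 mod 41 = 19^2 = 33
  bit 3 = 1: r = r^2 * 11 mod 41 = 33^2 * 11 = 23*11 = 7
  bit 4 = 1: r = r^2 * 11 mod 41 = 7^2 * 11 = 8*11 = 6
  -> B = 6
s = B^a = 6^30 mod 41  (bits of 30 = 11110)
  bit 0 = 1: r = r^2 * 6 mod 41 = 1^2 * 6 = 1*6 = 6
  bit 1 = 1: r = r^2 * 6 mod 41 = 6^2 * 6 = 36*6 = 11
  bit 2 = 1: r = r^2 * 6 mod 41 = 11^2 * 6 = 39*6 = 29
  bit 3 = 1: r = r^2 * 6 mod 41 = 29^2 * 6 = 21*6 = 3
  bit 4 = 0: r = r^2 mod 41 = 3^2 = 9
  -> s = B^a = 9

Answer: 9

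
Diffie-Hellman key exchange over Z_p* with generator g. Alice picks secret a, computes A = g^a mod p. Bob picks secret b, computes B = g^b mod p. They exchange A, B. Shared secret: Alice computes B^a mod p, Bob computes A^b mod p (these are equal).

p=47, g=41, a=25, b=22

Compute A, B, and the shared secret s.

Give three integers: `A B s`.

A = 41^25 mod 47  (bits of 25 = 11001)
  bit 0 = 1: r = r^2 * 41 mod 47 = 1^2 * 41 = 1*41 = 41
  bit 1 = 1: r = r^2 * 41 mod 47 = 41^2 * 41 = 36*41 = 19
  bit 2 = 0: r = r^2 mod 47 = 19^2 = 32
  bit 3 = 0: r = r^2 mod 47 = 32^2 = 37
  bit 4 = 1: r = r^2 * 41 mod 47 = 37^2 * 41 = 6*41 = 11
  -> A = 11
B = 41^22 mod 47  (bits of 22 = 10110)
  bit 0 = 1: r = r^2 * 41 mod 47 = 1^2 * 41 = 1*41 = 41
  bit 1 = 0: r = r^2 mod 47 = 41^2 = 36
  bit 2 = 1: r = r^2 * 41 mod 47 = 36^2 * 41 = 27*41 = 26
  bit 3 = 1: r = r^2 * 41 mod 47 = 26^2 * 41 = 18*41 = 33
  bit 4 = 0: r = r^2 mod 47 = 33^2 = 8
  -> B = 8
s = B^a = 8^25 mod 47  (bits of 25 = 11001)
  bit 0 = 1: r = r^2 * 8 mod 47 = 1^2 * 8 = 1*8 = 8
  bit 1 = 1: r = r^2 * 8 mod 47 = 8^2 * 8 = 17*8 = 42
  bit 2 = 0: r = r^2 mod 47 = 42^2 = 25
  bit 3 = 0: r = r^2 mod 47 = 25^2 = 14
  bit 4 = 1: r = r^2 * 8 mod 47 = 14^2 * 8 = 8*8 = 17
  -> s = B^a = 17

Answer: 11 8 17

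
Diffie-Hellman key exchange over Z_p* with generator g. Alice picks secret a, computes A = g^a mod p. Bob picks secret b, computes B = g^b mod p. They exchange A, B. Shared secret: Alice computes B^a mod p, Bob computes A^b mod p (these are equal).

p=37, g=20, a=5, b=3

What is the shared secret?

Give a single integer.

Answer: 23

Derivation:
A = 20^5 mod 37  (bits of 5 = 101)
  bit 0 = 1: r = r^2 * 20 mod 37 = 1^2 * 20 = 1*20 = 20
  bit 1 = 0: r = r^2 mod 37 = 20^2 = 30
  bit 2 = 1: r = r^2 * 20 mod 37 = 30^2 * 20 = 12*20 = 18
  -> A = 18
B = 20^3 mod 37  (bits of 3 = 11)
  bit 0 = 1: r = r^2 * 20 mod 37 = 1^2 * 20 = 1*20 = 20
  bit 1 = 1: r = r^2 * 20 mod 37 = 20^2 * 20 = 30*20 = 8
  -> B = 8
s = B^a = 8^5 mod 37  (bits of 5 = 101)
  bit 0 = 1: r = r^2 * 8 mod 37 = 1^2 * 8 = 1*8 = 8
  bit 1 = 0: r = r^2 mod 37 = 8^2 = 27
  bit 2 = 1: r = r^2 * 8 mod 37 = 27^2 * 8 = 26*8 = 23
  -> s = B^a = 23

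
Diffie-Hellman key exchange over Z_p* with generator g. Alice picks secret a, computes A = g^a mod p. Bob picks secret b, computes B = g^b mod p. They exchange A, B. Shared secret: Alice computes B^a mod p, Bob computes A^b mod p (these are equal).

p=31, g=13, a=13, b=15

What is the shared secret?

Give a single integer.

Answer: 30

Derivation:
A = 13^13 mod 31  (bits of 13 = 1101)
  bit 0 = 1: r = r^2 * 13 mod 31 = 1^2 * 13 = 1*13 = 13
  bit 1 = 1: r = r^2 * 13 mod 31 = 13^2 * 13 = 14*13 = 27
  bit 2 = 0: r = r^2 mod 31 = 27^2 = 16
  bit 3 = 1: r = r^2 * 13 mod 31 = 16^2 * 13 = 8*13 = 11
  -> A = 11
B = 13^15 mod 31  (bits of 15 = 1111)
  bit 0 = 1: r = r^2 * 13 mod 31 = 1^2 * 13 = 1*13 = 13
  bit 1 = 1: r = r^2 * 13 mod 31 = 13^2 * 13 = 14*13 = 27
  bit 2 = 1: r = r^2 * 13 mod 31 = 27^2 * 13 = 16*13 = 22
  bit 3 = 1: r = r^2 * 13 mod 31 = 22^2 * 13 = 19*13 = 30
  -> B = 30
s = B^a = 30^13 mod 31  (bits of 13 = 1101)
  bit 0 = 1: r = r^2 * 30 mod 31 = 1^2 * 30 = 1*30 = 30
  bit 1 = 1: r = r^2 * 30 mod 31 = 30^2 * 30 = 1*30 = 30
  bit 2 = 0: r = r^2 mod 31 = 30^2 = 1
  bit 3 = 1: r = r^2 * 30 mod 31 = 1^2 * 30 = 1*30 = 30
  -> s = B^a = 30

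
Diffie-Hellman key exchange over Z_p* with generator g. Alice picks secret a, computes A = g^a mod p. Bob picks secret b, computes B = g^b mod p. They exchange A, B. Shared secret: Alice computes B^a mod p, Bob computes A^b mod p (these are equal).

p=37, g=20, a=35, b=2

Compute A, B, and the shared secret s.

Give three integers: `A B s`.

A = 20^35 mod 37  (bits of 35 = 100011)
  bit 0 = 1: r = r^2 * 20 mod 37 = 1^2 * 20 = 1*20 = 20
  bit 1 = 0: r = r^2 mod 37 = 20^2 = 30
  bit 2 = 0: r = r^2 mod 37 = 30^2 = 12
  bit 3 = 0: r = r^2 mod 37 = 12^2 = 33
  bit 4 = 1: r = r^2 * 20 mod 37 = 33^2 * 20 = 16*20 = 24
  bit 5 = 1: r = r^2 * 20 mod 37 = 24^2 * 20 = 21*20 = 13
  -> A = 13
B = 20^2 mod 37  (bits of 2 = 10)
  bit 0 = 1: r = r^2 * 20 mod 37 = 1^2 * 20 = 1*20 = 20
  bit 1 = 0: r = r^2 mod 37 = 20^2 = 30
  -> B = 30
s = B^a = 30^35 mod 37  (bits of 35 = 100011)
  bit 0 = 1: r = r^2 * 30 mod 37 = 1^2 * 30 = 1*30 = 30
  bit 1 = 0: r = r^2 mod 37 = 30^2 = 12
  bit 2 = 0: r = r^2 mod 37 = 12^2 = 33
  bit 3 = 0: r = r^2 mod 37 = 33^2 = 16
  bit 4 = 1: r = r^2 * 30 mod 37 = 16^2 * 30 = 34*30 = 21
  bit 5 = 1: r = r^2 * 30 mod 37 = 21^2 * 30 = 34*30 = 21
  -> s = B^a = 21

Answer: 13 30 21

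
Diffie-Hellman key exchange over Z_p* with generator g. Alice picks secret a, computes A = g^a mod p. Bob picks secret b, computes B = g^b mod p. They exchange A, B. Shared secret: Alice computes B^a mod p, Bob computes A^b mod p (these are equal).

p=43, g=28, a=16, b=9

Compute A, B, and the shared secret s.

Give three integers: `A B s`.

Answer: 17 27 41

Derivation:
A = 28^16 mod 43  (bits of 16 = 10000)
  bit 0 = 1: r = r^2 * 28 mod 43 = 1^2 * 28 = 1*28 = 28
  bit 1 = 0: r = r^2 mod 43 = 28^2 = 10
  bit 2 = 0: r = r^2 mod 43 = 10^2 = 14
  bit 3 = 0: r = r^2 mod 43 = 14^2 = 24
  bit 4 = 0: r = r^2 mod 43 = 24^2 = 17
  -> A = 17
B = 28^9 mod 43  (bits of 9 = 1001)
  bit 0 = 1: r = r^2 * 28 mod 43 = 1^2 * 28 = 1*28 = 28
  bit 1 = 0: r = r^2 mod 43 = 28^2 = 10
  bit 2 = 0: r = r^2 mod 43 = 10^2 = 14
  bit 3 = 1: r = r^2 * 28 mod 43 = 14^2 * 28 = 24*28 = 27
  -> B = 27
s = B^a = 27^16 mod 43  (bits of 16 = 10000)
  bit 0 = 1: r = r^2 * 27 mod 43 = 1^2 * 27 = 1*27 = 27
  bit 1 = 0: r = r^2 mod 43 = 27^2 = 41
  bit 2 = 0: r = r^2 mod 43 = 41^2 = 4
  bit 3 = 0: r = r^2 mod 43 = 4^2 = 16
  bit 4 = 0: r = r^2 mod 43 = 16^2 = 41
  -> s = B^a = 41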